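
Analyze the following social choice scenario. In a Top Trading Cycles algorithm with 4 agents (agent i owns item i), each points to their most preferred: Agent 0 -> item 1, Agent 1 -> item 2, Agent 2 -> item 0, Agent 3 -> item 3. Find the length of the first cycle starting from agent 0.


Step 1: Trace the pointer graph from agent 0: 0 -> 1 -> 2 -> 0
Step 2: A cycle is detected when we revisit agent 0
Step 3: The cycle is: 0 -> 1 -> 2 -> 0
Step 4: Cycle length = 3

3


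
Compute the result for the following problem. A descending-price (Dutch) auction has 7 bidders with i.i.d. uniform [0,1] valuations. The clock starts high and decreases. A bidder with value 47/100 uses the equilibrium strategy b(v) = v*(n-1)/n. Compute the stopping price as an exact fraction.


Step 1: Dutch auctions are strategically equivalent to first-price auctions
Step 2: The equilibrium bid is b(v) = v*(n-1)/n
Step 3: b = 47/100 * 6/7
Step 4: b = 141/350

141/350


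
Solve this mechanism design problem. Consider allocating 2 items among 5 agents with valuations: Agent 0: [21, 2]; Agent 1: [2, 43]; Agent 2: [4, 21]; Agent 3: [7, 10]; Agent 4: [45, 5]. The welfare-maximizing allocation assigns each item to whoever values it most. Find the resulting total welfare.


Step 1: For each item, find the maximum value among all agents.
Step 2: Item 0 -> Agent 4 (value 45)
Step 3: Item 1 -> Agent 1 (value 43)
Step 4: Total welfare = 45 + 43 = 88

88


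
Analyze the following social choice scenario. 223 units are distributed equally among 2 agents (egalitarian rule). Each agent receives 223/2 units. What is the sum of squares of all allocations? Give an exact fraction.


Step 1: Each agent's share = 223/2
Step 2: Square of each share = (223/2)^2 = 49729/4
Step 3: Sum of squares = 2 * 49729/4 = 49729/2

49729/2


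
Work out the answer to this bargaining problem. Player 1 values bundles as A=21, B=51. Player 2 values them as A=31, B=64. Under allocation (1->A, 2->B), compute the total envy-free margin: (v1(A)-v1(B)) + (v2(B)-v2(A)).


Step 1: Player 1's margin = v1(A) - v1(B) = 21 - 51 = -30
Step 2: Player 2's margin = v2(B) - v2(A) = 64 - 31 = 33
Step 3: Total margin = -30 + 33 = 3

3


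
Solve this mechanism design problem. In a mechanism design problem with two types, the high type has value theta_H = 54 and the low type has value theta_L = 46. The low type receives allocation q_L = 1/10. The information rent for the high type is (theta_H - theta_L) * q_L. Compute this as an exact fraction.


Step 1: theta_H - theta_L = 54 - 46 = 8
Step 2: Information rent = (theta_H - theta_L) * q_L
Step 3: = 8 * 1/10
Step 4: = 4/5

4/5


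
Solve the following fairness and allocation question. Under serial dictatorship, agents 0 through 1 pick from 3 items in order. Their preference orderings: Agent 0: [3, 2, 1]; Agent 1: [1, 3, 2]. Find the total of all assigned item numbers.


Step 1: Agent 0 picks item 3
Step 2: Agent 1 picks item 1
Step 3: Sum = 3 + 1 = 4

4


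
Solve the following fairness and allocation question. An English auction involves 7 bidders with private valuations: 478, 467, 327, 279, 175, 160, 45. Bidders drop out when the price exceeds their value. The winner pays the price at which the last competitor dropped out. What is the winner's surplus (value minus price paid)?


Step 1: Identify the highest value: 478
Step 2: Identify the second-highest value: 467
Step 3: The final price = second-highest value = 467
Step 4: Surplus = 478 - 467 = 11

11


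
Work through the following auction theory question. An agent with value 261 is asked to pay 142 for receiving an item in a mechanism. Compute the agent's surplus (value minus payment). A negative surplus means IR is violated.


Step 1: Surplus = value - payment = 261 - 142 = 119
Step 2: IR is satisfied (surplus >= 0)

119


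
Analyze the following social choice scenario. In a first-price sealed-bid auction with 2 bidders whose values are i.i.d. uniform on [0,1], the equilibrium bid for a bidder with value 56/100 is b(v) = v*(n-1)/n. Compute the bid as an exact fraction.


Step 1: The symmetric BNE bidding function is b(v) = v * (n-1) / n
Step 2: Substitute v = 14/25 and n = 2
Step 3: b = 14/25 * 1/2
Step 4: b = 7/25

7/25


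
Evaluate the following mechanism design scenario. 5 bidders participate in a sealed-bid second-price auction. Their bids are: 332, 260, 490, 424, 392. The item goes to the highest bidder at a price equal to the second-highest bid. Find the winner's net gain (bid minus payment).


Step 1: Sort bids in descending order: 490, 424, 392, 332, 260
Step 2: The winning bid is the highest: 490
Step 3: The payment equals the second-highest bid: 424
Step 4: Surplus = winner's bid - payment = 490 - 424 = 66

66


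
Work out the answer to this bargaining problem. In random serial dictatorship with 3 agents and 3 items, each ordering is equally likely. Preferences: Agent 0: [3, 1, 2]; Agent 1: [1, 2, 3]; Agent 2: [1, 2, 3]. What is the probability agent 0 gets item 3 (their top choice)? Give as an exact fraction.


Step 1: Agent 0 wants item 3
Step 2: There are 6 possible orderings of agents
Step 3: In 6 orderings, agent 0 gets item 3
Step 4: Probability = 6/6 = 1

1


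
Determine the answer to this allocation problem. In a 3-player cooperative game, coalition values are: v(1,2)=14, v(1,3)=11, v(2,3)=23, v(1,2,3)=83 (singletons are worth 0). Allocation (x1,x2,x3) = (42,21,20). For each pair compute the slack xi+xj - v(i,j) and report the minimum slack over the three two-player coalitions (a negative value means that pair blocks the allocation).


Step 1: Slack for coalition (1,2): x1+x2 - v12 = 63 - 14 = 49
Step 2: Slack for coalition (1,3): x1+x3 - v13 = 62 - 11 = 51
Step 3: Slack for coalition (2,3): x2+x3 - v23 = 41 - 23 = 18
Step 4: Minimum slack = min(49, 51, 18) = 18, attained by (2,3); no pair can gain by deviating, so the allocation is in the core

18


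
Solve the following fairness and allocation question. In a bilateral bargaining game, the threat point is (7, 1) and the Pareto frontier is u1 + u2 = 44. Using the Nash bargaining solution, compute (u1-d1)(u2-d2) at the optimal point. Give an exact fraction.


Step 1: The Nash solution splits surplus symmetrically above the disagreement point
Step 2: u1 = (total + d1 - d2)/2 = (44 + 7 - 1)/2 = 25
Step 3: u2 = (total - d1 + d2)/2 = (44 - 7 + 1)/2 = 19
Step 4: Nash product = (25 - 7) * (19 - 1)
Step 5: = 18 * 18 = 324

324


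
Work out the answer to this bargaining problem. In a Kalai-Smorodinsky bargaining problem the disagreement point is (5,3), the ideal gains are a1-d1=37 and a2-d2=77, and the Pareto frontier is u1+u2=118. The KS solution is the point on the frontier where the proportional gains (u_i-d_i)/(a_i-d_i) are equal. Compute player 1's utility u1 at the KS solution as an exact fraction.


Step 1: At the KS point, (u1-d1)/r1 = (u2-d2)/r2 = t and u1+u2 = 118
Step 2: u1 = d1 + r1*t and u2 = d2 + r2*t, so (d1 + r1*t) + (d2 + r2*t) = 118
Step 3: t = (118 - 5 - 3)/(37 + 77) = 110/114 = 55/57
Step 4: u1 = d1 + r1*t = 5 + 37 * 55/57 = 2320/57
Step 5: (Check: u2 = d2 + r2*t = 4406/57; u1+u2 = 2320/57 + 4406/57 = 118, on the frontier.)

2320/57


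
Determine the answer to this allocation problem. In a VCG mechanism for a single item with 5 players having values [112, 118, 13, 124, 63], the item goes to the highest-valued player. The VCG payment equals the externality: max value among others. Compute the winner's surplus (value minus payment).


Step 1: The winner is the agent with the highest value: agent 3 with value 124
Step 2: Values of other agents: [112, 118, 13, 63]
Step 3: VCG payment = max of others' values = 118
Step 4: Surplus = 124 - 118 = 6

6


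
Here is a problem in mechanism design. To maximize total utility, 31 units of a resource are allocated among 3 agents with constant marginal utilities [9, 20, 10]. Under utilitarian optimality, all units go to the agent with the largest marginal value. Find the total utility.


Step 1: The marginal utilities are [9, 20, 10]
Step 2: The highest marginal utility is 20
Step 3: All 31 units go to that agent
Step 4: Total utility = 20 * 31 = 620

620


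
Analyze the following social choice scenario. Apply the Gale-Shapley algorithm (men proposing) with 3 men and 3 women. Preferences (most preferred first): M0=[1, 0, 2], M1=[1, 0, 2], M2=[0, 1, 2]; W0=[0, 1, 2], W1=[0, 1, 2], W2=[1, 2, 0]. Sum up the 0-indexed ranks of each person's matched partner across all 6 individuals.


Step 1: Run Gale-Shapley (men propose, women hold best offer):
  M0 proposes to W1; she accepts
  M1 proposes to W1; rejected
  M1 proposes to W0; she accepts
  M2 proposes to W0; rejected
  M2 proposes to W1; rejected
  M2 proposes to W2; she accepts
Step 2: Final matching: W0-M1, W1-M0, W2-M2
Step 3: 0-indexed ranks (man's rank of his match, then woman's): 1 + 1 + 0 + 0 + 2 + 1
Step 4: Total rank sum = 5

5


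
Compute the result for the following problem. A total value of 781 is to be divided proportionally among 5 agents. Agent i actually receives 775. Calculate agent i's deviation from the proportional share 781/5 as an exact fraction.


Step 1: Proportional share = 781/5
Step 2: Agent's actual allocation = 775
Step 3: Excess = 775 - 781/5 = 3094/5

3094/5


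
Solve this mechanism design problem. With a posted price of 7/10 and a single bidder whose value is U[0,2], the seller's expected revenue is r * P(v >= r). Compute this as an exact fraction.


Step 1: Posted price r = 7/10, value support [0,2]
Step 2: P(v >= r) = (2 - 7/10)/2 = 13/20
Step 3: Expected revenue = r * P(v >= r) = 7/10 * 13/20
Step 4: Revenue = 91/200

91/200


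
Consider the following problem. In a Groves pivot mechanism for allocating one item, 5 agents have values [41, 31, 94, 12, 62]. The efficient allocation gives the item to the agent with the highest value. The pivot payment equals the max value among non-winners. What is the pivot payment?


Step 1: The efficient winner is agent 2 with value 94
Step 2: Other agents' values: [41, 31, 12, 62]
Step 3: Pivot payment = max(others) = 62
Step 4: The winner pays 62

62


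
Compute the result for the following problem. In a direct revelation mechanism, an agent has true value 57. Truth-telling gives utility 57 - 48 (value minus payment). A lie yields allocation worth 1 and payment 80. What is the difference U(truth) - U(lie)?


Step 1: U(truth) = value - payment = 57 - 48 = 9
Step 2: U(lie) = allocation - payment = 1 - 80 = -79
Step 3: IC gap = 9 - (-79) = 88

88


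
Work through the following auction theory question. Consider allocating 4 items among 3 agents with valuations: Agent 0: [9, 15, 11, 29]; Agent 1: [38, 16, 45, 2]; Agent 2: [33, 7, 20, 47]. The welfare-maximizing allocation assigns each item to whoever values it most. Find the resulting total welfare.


Step 1: For each item, find the maximum value among all agents.
Step 2: Item 0 -> Agent 1 (value 38)
Step 3: Item 1 -> Agent 1 (value 16)
Step 4: Item 2 -> Agent 1 (value 45)
Step 5: Item 3 -> Agent 2 (value 47)
Step 6: Total welfare = 38 + 16 + 45 + 47 = 146

146


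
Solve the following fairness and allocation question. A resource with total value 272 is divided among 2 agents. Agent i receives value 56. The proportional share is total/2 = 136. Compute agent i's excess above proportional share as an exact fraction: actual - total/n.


Step 1: Proportional share = 272/2 = 136
Step 2: Agent's actual allocation = 56
Step 3: Excess = 56 - 136 = -80

-80


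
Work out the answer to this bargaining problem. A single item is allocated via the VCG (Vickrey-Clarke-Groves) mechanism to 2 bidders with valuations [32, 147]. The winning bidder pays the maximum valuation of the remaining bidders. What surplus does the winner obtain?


Step 1: The winner is the agent with the highest value: agent 1 with value 147
Step 2: Values of other agents: [32]
Step 3: VCG payment = max of others' values = 32
Step 4: Surplus = 147 - 32 = 115

115


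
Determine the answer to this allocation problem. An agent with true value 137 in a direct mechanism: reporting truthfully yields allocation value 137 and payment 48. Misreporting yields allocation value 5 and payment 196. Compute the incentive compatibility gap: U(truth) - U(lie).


Step 1: U(truth) = value - payment = 137 - 48 = 89
Step 2: U(lie) = allocation - payment = 5 - 196 = -191
Step 3: IC gap = 89 - (-191) = 280

280


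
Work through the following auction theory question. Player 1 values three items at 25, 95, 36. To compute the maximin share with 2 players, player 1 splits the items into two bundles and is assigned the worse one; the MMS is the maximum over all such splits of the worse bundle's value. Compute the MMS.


Step 1: Item values = 25, 95, 36
Step 2: Enumerate all 2-bundle partitions and take the smaller bundle:
  Partition 1: {25} vs {95,36} -> bundles 25, 131; min = 25
  Partition 2: {95} vs {25,36} -> bundles 95, 61; min = 61
  Partition 3: {36} vs {25,95} -> bundles 36, 120; min = 36
Step 3: MMS = max(25, 61, 36) = 61

61


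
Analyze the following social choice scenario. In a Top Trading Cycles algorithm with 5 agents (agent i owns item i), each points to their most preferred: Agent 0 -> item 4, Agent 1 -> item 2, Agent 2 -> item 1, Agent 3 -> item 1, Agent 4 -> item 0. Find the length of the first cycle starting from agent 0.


Step 1: Trace the pointer graph from agent 0: 0 -> 4 -> 0
Step 2: A cycle is detected when we revisit agent 0
Step 3: The cycle is: 0 -> 4 -> 0
Step 4: Cycle length = 2

2


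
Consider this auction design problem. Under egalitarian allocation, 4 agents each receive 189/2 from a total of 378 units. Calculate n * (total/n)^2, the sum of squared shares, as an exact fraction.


Step 1: Each agent's share = 378/4 = 189/2
Step 2: Square of each share = (189/2)^2 = 35721/4
Step 3: Sum of squares = 4 * 35721/4 = 35721

35721


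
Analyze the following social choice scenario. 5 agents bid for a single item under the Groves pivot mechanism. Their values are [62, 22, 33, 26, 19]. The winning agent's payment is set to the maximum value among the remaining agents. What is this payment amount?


Step 1: The efficient winner is agent 0 with value 62
Step 2: Other agents' values: [22, 33, 26, 19]
Step 3: Pivot payment = max(others) = 33
Step 4: The winner pays 33

33


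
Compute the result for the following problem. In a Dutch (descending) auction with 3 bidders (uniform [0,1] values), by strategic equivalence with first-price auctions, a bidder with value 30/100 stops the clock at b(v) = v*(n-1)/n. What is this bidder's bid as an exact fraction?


Step 1: Dutch auctions are strategically equivalent to first-price auctions
Step 2: The equilibrium bid is b(v) = v*(n-1)/n
Step 3: b = 3/10 * 2/3
Step 4: b = 1/5

1/5


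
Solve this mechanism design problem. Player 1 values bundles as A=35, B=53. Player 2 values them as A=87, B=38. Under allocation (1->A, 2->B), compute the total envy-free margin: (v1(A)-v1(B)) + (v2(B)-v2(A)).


Step 1: Player 1's margin = v1(A) - v1(B) = 35 - 53 = -18
Step 2: Player 2's margin = v2(B) - v2(A) = 38 - 87 = -49
Step 3: Total margin = -18 + -49 = -67

-67


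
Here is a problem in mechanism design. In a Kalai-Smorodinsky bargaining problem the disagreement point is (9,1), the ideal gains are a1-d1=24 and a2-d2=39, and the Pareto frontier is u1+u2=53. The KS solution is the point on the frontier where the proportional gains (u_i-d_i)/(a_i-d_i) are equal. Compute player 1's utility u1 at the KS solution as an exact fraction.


Step 1: At the KS point, (u1-d1)/r1 = (u2-d2)/r2 = t and u1+u2 = 53
Step 2: u1 = d1 + r1*t and u2 = d2 + r2*t, so (d1 + r1*t) + (d2 + r2*t) = 53
Step 3: t = (53 - 9 - 1)/(24 + 39) = 43/63
Step 4: u1 = d1 + r1*t = 9 + 24 * 43/63 = 533/21
Step 5: (Check: u2 = d2 + r2*t = 580/21; u1+u2 = 533/21 + 580/21 = 53, on the frontier.)

533/21


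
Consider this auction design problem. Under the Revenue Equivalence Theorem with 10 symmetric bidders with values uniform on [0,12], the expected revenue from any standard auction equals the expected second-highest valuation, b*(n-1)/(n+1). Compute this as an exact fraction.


Step 1: By Revenue Equivalence, expected revenue = b*(n-1)/(n+1)
Step 2: Substituting n = 10, b = 12
Step 3: Revenue = 12*(10-1)/(10+1) = 12*9/11
Step 4: Revenue = 108/11

108/11


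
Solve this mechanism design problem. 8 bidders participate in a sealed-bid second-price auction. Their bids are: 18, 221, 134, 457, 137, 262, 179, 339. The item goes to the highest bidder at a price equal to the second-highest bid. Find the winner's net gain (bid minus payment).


Step 1: Sort bids in descending order: 457, 339, 262, 221, 179, 137, 134, 18
Step 2: The winning bid is the highest: 457
Step 3: The payment equals the second-highest bid: 339
Step 4: Surplus = winner's bid - payment = 457 - 339 = 118

118


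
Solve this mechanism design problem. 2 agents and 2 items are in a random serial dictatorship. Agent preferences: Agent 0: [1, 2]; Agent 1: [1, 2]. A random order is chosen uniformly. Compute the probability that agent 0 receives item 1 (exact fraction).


Step 1: Agent 0 wants item 1
Step 2: There are 2 possible orderings of agents
Step 3: In 1 orderings, agent 0 gets item 1
Step 4: Probability = 1/2

1/2


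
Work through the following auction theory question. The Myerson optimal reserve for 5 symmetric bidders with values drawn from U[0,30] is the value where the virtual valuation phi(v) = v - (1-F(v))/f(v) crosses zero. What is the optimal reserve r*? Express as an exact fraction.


Step 1: For U[0,30], F(v) = v/30 and f(v) = 1/30
Step 2: phi(v) = v - (1 - v/30)/(1/30) = v - (30 - v) = 2v - 30
Step 3: Set phi(r*) = 0: 2r* - 30 = 0
Step 4: r* = 30/2 = 15 (the number of bidders n = 5 does not enter)

15


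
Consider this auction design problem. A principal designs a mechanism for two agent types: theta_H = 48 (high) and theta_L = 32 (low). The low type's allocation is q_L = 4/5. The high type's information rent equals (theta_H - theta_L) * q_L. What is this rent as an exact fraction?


Step 1: theta_H - theta_L = 48 - 32 = 16
Step 2: Information rent = (theta_H - theta_L) * q_L
Step 3: = 16 * 4/5
Step 4: = 64/5

64/5


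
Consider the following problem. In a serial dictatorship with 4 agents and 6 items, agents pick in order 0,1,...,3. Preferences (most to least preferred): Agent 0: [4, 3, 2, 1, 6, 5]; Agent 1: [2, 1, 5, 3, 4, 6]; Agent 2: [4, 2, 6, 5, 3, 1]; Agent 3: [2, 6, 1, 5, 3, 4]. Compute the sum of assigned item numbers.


Step 1: Agent 0 picks item 4
Step 2: Agent 1 picks item 2
Step 3: Agent 2 picks item 6
Step 4: Agent 3 picks item 1
Step 5: Sum = 4 + 2 + 6 + 1 = 13

13


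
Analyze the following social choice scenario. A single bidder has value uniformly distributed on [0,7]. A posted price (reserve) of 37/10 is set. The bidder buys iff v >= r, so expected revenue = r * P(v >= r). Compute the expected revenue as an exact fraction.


Step 1: Posted price r = 37/10, value support [0,7]
Step 2: P(v >= r) = (7 - 37/10)/7 = 33/70
Step 3: Expected revenue = r * P(v >= r) = 37/10 * 33/70
Step 4: Revenue = 1221/700

1221/700


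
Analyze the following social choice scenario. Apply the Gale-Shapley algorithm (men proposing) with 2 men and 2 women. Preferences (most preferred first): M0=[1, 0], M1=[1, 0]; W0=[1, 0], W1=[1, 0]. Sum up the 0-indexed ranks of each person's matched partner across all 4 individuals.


Step 1: Run Gale-Shapley (men propose, women hold best offer):
  M0 proposes to W1; she accepts
  M1 proposes to W1; she switches from M0
  M0 proposes to W0; she accepts
Step 2: Final matching: W0-M0, W1-M1
Step 3: 0-indexed ranks (man's rank of his match, then woman's): 1 + 1 + 0 + 0
Step 4: Total rank sum = 2

2


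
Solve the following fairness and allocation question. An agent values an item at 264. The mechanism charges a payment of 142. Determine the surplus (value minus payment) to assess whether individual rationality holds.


Step 1: Surplus = value - payment = 264 - 142 = 122
Step 2: IR is satisfied (surplus >= 0)

122


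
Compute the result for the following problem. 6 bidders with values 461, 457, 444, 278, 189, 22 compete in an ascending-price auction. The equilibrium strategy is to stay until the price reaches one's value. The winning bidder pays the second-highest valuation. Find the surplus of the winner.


Step 1: Identify the highest value: 461
Step 2: Identify the second-highest value: 457
Step 3: The final price = second-highest value = 457
Step 4: Surplus = 461 - 457 = 4

4


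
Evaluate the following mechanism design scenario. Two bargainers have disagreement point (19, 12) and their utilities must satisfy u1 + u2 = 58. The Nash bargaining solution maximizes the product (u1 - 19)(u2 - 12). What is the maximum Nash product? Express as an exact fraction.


Step 1: The Nash solution splits surplus symmetrically above the disagreement point
Step 2: u1 = (total + d1 - d2)/2 = (58 + 19 - 12)/2 = 65/2
Step 3: u2 = (total - d1 + d2)/2 = (58 - 19 + 12)/2 = 51/2
Step 4: Nash product = (65/2 - 19) * (51/2 - 12)
Step 5: = 27/2 * 27/2 = 729/4

729/4


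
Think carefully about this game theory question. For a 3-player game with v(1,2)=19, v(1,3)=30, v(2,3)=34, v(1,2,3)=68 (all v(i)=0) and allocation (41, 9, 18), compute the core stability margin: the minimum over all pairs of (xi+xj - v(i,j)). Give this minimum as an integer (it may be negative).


Step 1: Slack for coalition (1,2): x1+x2 - v12 = 50 - 19 = 31
Step 2: Slack for coalition (1,3): x1+x3 - v13 = 59 - 30 = 29
Step 3: Slack for coalition (2,3): x2+x3 - v23 = 27 - 34 = -7
Step 4: Minimum slack = min(31, 29, -7) = -7, attained by (2,3); coalition (2,3) can block (slack < 0), so the allocation is not in the core

-7


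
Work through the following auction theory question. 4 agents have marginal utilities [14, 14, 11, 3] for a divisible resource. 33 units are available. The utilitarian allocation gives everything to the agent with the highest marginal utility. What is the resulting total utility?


Step 1: The marginal utilities are [14, 14, 11, 3]
Step 2: The highest marginal utility is 14
Step 3: All 33 units go to that agent
Step 4: Total utility = 14 * 33 = 462

462


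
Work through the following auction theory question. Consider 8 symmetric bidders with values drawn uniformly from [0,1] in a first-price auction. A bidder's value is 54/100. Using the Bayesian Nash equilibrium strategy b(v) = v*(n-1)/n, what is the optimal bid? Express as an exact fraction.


Step 1: The symmetric BNE bidding function is b(v) = v * (n-1) / n
Step 2: Substitute v = 27/50 and n = 8
Step 3: b = 27/50 * 7/8
Step 4: b = 189/400

189/400


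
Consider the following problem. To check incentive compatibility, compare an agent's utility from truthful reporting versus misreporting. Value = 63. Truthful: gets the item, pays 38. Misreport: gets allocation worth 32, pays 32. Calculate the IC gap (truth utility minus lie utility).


Step 1: U(truth) = value - payment = 63 - 38 = 25
Step 2: U(lie) = allocation - payment = 32 - 32 = 0
Step 3: IC gap = 25 - 0 = 25

25


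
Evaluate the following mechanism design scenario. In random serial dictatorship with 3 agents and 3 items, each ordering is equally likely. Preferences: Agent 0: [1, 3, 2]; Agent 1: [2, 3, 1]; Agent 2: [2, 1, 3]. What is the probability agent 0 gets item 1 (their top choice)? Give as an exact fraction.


Step 1: Agent 0 wants item 1
Step 2: There are 6 possible orderings of agents
Step 3: In 5 orderings, agent 0 gets item 1
Step 4: Probability = 5/6

5/6


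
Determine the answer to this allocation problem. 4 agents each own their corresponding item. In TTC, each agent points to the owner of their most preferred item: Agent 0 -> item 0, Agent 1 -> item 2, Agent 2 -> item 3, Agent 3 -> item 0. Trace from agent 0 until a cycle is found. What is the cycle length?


Step 1: Trace the pointer graph from agent 0: 0 -> 0
Step 2: A cycle is detected when we revisit agent 0
Step 3: The cycle is: 0 -> 0
Step 4: Cycle length = 1

1


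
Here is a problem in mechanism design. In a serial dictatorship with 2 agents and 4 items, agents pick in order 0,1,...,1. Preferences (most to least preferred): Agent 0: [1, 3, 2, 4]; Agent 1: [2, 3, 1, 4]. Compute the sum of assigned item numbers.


Step 1: Agent 0 picks item 1
Step 2: Agent 1 picks item 2
Step 3: Sum = 1 + 2 = 3

3


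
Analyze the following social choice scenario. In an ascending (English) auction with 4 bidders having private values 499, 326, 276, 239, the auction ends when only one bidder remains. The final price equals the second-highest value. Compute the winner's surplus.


Step 1: Identify the highest value: 499
Step 2: Identify the second-highest value: 326
Step 3: The final price = second-highest value = 326
Step 4: Surplus = 499 - 326 = 173

173


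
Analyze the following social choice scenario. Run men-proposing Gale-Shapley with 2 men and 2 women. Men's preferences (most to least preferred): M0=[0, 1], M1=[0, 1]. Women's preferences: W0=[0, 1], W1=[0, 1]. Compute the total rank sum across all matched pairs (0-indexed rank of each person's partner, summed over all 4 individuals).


Step 1: Run Gale-Shapley (men propose, women hold best offer):
  M0 proposes to W0; she accepts
  M1 proposes to W0; rejected
  M1 proposes to W1; she accepts
Step 2: Final matching: W0-M0, W1-M1
Step 3: 0-indexed ranks (man's rank of his match, then woman's): 0 + 0 + 1 + 1
Step 4: Total rank sum = 2

2


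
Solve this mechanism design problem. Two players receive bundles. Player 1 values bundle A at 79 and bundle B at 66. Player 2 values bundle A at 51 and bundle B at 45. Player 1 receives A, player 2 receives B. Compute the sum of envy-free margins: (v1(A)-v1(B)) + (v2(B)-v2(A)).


Step 1: Player 1's margin = v1(A) - v1(B) = 79 - 66 = 13
Step 2: Player 2's margin = v2(B) - v2(A) = 45 - 51 = -6
Step 3: Total margin = 13 + -6 = 7

7


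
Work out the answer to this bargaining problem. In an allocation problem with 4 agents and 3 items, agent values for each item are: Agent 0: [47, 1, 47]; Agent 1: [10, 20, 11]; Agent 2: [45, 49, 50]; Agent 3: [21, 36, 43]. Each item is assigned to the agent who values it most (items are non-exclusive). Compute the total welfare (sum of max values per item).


Step 1: For each item, find the maximum value among all agents.
Step 2: Item 0 -> Agent 0 (value 47)
Step 3: Item 1 -> Agent 2 (value 49)
Step 4: Item 2 -> Agent 2 (value 50)
Step 5: Total welfare = 47 + 49 + 50 = 146

146


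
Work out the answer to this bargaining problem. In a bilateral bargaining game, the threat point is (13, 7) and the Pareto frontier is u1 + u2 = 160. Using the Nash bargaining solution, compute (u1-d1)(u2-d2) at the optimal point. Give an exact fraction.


Step 1: The Nash solution splits surplus symmetrically above the disagreement point
Step 2: u1 = (total + d1 - d2)/2 = (160 + 13 - 7)/2 = 83
Step 3: u2 = (total - d1 + d2)/2 = (160 - 13 + 7)/2 = 77
Step 4: Nash product = (83 - 13) * (77 - 7)
Step 5: = 70 * 70 = 4900

4900


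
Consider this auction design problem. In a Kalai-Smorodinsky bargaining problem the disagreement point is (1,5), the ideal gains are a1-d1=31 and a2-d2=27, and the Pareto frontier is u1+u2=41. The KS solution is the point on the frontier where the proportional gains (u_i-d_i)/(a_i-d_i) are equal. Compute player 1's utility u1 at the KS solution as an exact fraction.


Step 1: At the KS point, (u1-d1)/r1 = (u2-d2)/r2 = t and u1+u2 = 41
Step 2: u1 = d1 + r1*t and u2 = d2 + r2*t, so (d1 + r1*t) + (d2 + r2*t) = 41
Step 3: t = (41 - 1 - 5)/(31 + 27) = 35/58
Step 4: u1 = d1 + r1*t = 1 + 31 * 35/58 = 1143/58
Step 5: (Check: u2 = d2 + r2*t = 1235/58; u1+u2 = 1143/58 + 1235/58 = 41, on the frontier.)

1143/58


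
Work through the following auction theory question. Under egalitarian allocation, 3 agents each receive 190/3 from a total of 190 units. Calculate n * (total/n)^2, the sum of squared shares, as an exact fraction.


Step 1: Each agent's share = 190/3
Step 2: Square of each share = (190/3)^2 = 36100/9
Step 3: Sum of squares = 3 * 36100/9 = 36100/3

36100/3


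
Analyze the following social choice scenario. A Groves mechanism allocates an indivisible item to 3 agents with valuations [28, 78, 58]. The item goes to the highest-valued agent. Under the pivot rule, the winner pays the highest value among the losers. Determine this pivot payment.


Step 1: The efficient winner is agent 1 with value 78
Step 2: Other agents' values: [28, 58]
Step 3: Pivot payment = max(others) = 58
Step 4: The winner pays 58

58


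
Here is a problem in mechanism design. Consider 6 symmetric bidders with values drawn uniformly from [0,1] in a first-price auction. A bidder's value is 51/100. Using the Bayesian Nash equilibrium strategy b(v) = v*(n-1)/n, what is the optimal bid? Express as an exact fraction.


Step 1: The symmetric BNE bidding function is b(v) = v * (n-1) / n
Step 2: Substitute v = 51/100 and n = 6
Step 3: b = 51/100 * 5/6
Step 4: b = 17/40

17/40


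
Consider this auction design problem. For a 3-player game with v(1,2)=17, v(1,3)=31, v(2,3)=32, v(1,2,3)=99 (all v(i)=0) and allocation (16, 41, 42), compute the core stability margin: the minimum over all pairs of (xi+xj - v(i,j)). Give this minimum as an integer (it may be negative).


Step 1: Slack for coalition (1,2): x1+x2 - v12 = 57 - 17 = 40
Step 2: Slack for coalition (1,3): x1+x3 - v13 = 58 - 31 = 27
Step 3: Slack for coalition (2,3): x2+x3 - v23 = 83 - 32 = 51
Step 4: Minimum slack = min(40, 27, 51) = 27, attained by (1,3); no pair can gain by deviating, so the allocation is in the core

27


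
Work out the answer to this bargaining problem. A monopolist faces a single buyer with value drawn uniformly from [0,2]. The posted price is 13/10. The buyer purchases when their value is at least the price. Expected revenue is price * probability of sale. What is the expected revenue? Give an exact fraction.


Step 1: Posted price r = 13/10, value support [0,2]
Step 2: P(v >= r) = (2 - 13/10)/2 = 7/20
Step 3: Expected revenue = r * P(v >= r) = 13/10 * 7/20
Step 4: Revenue = 91/200

91/200


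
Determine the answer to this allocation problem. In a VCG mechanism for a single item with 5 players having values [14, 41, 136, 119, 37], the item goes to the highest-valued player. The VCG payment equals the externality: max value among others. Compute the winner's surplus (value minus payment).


Step 1: The winner is the agent with the highest value: agent 2 with value 136
Step 2: Values of other agents: [14, 41, 119, 37]
Step 3: VCG payment = max of others' values = 119
Step 4: Surplus = 136 - 119 = 17

17


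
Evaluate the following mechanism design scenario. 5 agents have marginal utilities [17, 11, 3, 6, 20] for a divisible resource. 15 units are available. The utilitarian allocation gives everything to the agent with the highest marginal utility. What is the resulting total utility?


Step 1: The marginal utilities are [17, 11, 3, 6, 20]
Step 2: The highest marginal utility is 20
Step 3: All 15 units go to that agent
Step 4: Total utility = 20 * 15 = 300

300


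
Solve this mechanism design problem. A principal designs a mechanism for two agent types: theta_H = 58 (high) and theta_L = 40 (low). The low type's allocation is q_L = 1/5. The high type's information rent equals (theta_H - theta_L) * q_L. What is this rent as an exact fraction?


Step 1: theta_H - theta_L = 58 - 40 = 18
Step 2: Information rent = (theta_H - theta_L) * q_L
Step 3: = 18 * 1/5
Step 4: = 18/5

18/5


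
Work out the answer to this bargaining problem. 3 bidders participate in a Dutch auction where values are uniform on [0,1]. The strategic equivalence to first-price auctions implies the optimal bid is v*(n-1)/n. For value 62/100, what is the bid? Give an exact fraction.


Step 1: Dutch auctions are strategically equivalent to first-price auctions
Step 2: The equilibrium bid is b(v) = v*(n-1)/n
Step 3: b = 31/50 * 2/3
Step 4: b = 31/75

31/75


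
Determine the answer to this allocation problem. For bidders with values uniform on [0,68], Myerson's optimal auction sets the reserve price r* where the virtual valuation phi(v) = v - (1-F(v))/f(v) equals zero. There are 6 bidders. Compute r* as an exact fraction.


Step 1: For U[0,68], F(v) = v/68 and f(v) = 1/68
Step 2: phi(v) = v - (1 - v/68)/(1/68) = v - (68 - v) = 2v - 68
Step 3: Set phi(r*) = 0: 2r* - 68 = 0
Step 4: r* = 68/2 = 34 (the number of bidders n = 6 does not enter)

34


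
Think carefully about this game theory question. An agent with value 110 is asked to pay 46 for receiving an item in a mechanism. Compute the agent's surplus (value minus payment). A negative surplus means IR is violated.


Step 1: Surplus = value - payment = 110 - 46 = 64
Step 2: IR is satisfied (surplus >= 0)

64


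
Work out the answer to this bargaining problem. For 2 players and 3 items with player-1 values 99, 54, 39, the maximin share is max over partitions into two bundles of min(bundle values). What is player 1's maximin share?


Step 1: Item values = 99, 54, 39
Step 2: Enumerate all 2-bundle partitions and take the smaller bundle:
  Partition 1: {99} vs {54,39} -> bundles 99, 93; min = 93
  Partition 2: {54} vs {99,39} -> bundles 54, 138; min = 54
  Partition 3: {39} vs {99,54} -> bundles 39, 153; min = 39
Step 3: MMS = max(93, 54, 39) = 93

93


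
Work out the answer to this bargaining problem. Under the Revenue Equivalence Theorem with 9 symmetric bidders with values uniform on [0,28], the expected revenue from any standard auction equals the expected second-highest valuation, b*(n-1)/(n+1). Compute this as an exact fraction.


Step 1: By Revenue Equivalence, expected revenue = b*(n-1)/(n+1)
Step 2: Substituting n = 9, b = 28
Step 3: Revenue = 28*(9-1)/(9+1) = 28*8/10
Step 4: Revenue = 224/10 = 112/5

112/5


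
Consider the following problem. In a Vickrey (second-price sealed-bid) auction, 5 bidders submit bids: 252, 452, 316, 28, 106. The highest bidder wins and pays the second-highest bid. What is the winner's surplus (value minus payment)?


Step 1: Sort bids in descending order: 452, 316, 252, 106, 28
Step 2: The winning bid is the highest: 452
Step 3: The payment equals the second-highest bid: 316
Step 4: Surplus = winner's bid - payment = 452 - 316 = 136

136


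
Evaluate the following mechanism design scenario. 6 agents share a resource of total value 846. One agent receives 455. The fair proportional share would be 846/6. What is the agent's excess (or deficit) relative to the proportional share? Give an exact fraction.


Step 1: Proportional share = 846/6 = 141
Step 2: Agent's actual allocation = 455
Step 3: Excess = 455 - 141 = 314

314


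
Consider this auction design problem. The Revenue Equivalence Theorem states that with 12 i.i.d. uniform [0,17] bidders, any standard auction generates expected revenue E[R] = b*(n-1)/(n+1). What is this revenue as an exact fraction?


Step 1: By Revenue Equivalence, expected revenue = b*(n-1)/(n+1)
Step 2: Substituting n = 12, b = 17
Step 3: Revenue = 17*(12-1)/(12+1) = 17*11/13
Step 4: Revenue = 187/13

187/13


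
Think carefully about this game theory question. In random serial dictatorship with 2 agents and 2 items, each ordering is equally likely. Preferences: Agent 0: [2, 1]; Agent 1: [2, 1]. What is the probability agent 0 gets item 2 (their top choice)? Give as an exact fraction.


Step 1: Agent 0 wants item 2
Step 2: There are 2 possible orderings of agents
Step 3: In 1 orderings, agent 0 gets item 2
Step 4: Probability = 1/2

1/2


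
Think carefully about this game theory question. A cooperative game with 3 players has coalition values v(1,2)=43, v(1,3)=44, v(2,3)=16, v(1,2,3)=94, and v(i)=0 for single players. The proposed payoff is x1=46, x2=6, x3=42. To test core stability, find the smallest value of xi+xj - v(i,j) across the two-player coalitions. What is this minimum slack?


Step 1: Slack for coalition (1,2): x1+x2 - v12 = 52 - 43 = 9
Step 2: Slack for coalition (1,3): x1+x3 - v13 = 88 - 44 = 44
Step 3: Slack for coalition (2,3): x2+x3 - v23 = 48 - 16 = 32
Step 4: Minimum slack = min(9, 44, 32) = 9, attained by (1,2); no pair can gain by deviating, so the allocation is in the core

9


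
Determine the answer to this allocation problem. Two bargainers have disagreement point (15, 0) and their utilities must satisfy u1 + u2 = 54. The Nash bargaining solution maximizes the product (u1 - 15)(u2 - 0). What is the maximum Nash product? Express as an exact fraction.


Step 1: The Nash solution splits surplus symmetrically above the disagreement point
Step 2: u1 = (total + d1 - d2)/2 = (54 + 15 - 0)/2 = 69/2
Step 3: u2 = (total - d1 + d2)/2 = (54 - 15 + 0)/2 = 39/2
Step 4: Nash product = (69/2 - 15) * (39/2 - 0)
Step 5: = 39/2 * 39/2 = 1521/4

1521/4


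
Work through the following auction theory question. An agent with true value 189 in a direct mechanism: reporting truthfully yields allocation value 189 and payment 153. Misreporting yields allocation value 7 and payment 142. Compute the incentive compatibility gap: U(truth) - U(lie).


Step 1: U(truth) = value - payment = 189 - 153 = 36
Step 2: U(lie) = allocation - payment = 7 - 142 = -135
Step 3: IC gap = 36 - (-135) = 171

171


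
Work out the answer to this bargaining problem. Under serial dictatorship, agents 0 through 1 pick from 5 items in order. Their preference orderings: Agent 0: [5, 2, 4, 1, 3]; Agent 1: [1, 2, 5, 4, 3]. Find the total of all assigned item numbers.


Step 1: Agent 0 picks item 5
Step 2: Agent 1 picks item 1
Step 3: Sum = 5 + 1 = 6

6


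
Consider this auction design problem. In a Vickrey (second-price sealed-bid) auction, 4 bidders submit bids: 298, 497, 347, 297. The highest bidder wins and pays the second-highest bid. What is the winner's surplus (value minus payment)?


Step 1: Sort bids in descending order: 497, 347, 298, 297
Step 2: The winning bid is the highest: 497
Step 3: The payment equals the second-highest bid: 347
Step 4: Surplus = winner's bid - payment = 497 - 347 = 150

150


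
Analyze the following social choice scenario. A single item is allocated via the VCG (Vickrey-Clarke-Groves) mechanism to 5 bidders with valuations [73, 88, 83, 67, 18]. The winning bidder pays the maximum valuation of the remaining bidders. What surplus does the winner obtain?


Step 1: The winner is the agent with the highest value: agent 1 with value 88
Step 2: Values of other agents: [73, 83, 67, 18]
Step 3: VCG payment = max of others' values = 83
Step 4: Surplus = 88 - 83 = 5

5


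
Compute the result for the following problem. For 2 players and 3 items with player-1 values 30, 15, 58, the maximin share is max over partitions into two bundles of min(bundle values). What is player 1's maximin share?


Step 1: Item values = 30, 15, 58
Step 2: Enumerate all 2-bundle partitions and take the smaller bundle:
  Partition 1: {30} vs {15,58} -> bundles 30, 73; min = 30
  Partition 2: {15} vs {30,58} -> bundles 15, 88; min = 15
  Partition 3: {58} vs {30,15} -> bundles 58, 45; min = 45
Step 3: MMS = max(30, 15, 45) = 45

45


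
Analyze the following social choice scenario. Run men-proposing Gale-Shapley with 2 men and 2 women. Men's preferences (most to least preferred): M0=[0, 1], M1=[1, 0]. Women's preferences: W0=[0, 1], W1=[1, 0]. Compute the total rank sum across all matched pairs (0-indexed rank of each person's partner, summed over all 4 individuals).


Step 1: Run Gale-Shapley (men propose, women hold best offer):
  M0 proposes to W0; she accepts
  M1 proposes to W1; she accepts
Step 2: Final matching: W0-M0, W1-M1
Step 3: 0-indexed ranks (man's rank of his match, then woman's): 0 + 0 + 0 + 0
Step 4: Total rank sum = 0

0


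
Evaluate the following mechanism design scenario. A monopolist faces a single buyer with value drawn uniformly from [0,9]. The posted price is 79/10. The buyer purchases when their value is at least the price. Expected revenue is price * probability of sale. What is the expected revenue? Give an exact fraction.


Step 1: Posted price r = 79/10, value support [0,9]
Step 2: P(v >= r) = (9 - 79/10)/9 = 11/90
Step 3: Expected revenue = r * P(v >= r) = 79/10 * 11/90
Step 4: Revenue = 869/900

869/900
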